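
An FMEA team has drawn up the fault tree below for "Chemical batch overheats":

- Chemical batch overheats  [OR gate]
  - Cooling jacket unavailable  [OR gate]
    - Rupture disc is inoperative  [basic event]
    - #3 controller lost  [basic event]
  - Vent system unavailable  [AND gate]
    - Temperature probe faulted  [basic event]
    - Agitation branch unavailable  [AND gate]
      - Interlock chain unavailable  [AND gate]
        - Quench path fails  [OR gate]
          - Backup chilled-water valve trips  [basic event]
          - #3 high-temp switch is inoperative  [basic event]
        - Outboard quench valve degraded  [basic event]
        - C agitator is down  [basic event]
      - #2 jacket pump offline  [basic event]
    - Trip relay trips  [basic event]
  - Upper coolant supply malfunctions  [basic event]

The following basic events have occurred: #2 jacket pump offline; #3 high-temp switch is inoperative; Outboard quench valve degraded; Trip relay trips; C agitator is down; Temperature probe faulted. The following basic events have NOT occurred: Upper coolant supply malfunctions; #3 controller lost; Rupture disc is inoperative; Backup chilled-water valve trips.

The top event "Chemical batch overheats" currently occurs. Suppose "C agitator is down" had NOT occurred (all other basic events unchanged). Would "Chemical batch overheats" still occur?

No

Counterfactual: set "C agitator is down" to not occurred.
Cooling jacket unavailable [OR]: Rupture disc is inoperative=not, #3 controller lost=not → no input occurs → does not occur.
Quench path fails [OR]: Backup chilled-water valve trips=not, #3 high-temp switch is inoperative=occurs → at least one input occurs → occurs.
Interlock chain unavailable [AND]: Quench path fails=occurs, Outboard quench valve degraded=occurs, C agitator is down=not → not all inputs occur → does not occur.
Agitation branch unavailable [AND]: Interlock chain unavailable=not, #2 jacket pump offline=occurs → not all inputs occur → does not occur.
Vent system unavailable [AND]: Temperature probe faulted=occurs, Agitation branch unavailable=not, Trip relay trips=occurs → not all inputs occur → does not occur.
Chemical batch overheats [OR]: Cooling jacket unavailable=not, Vent system unavailable=not, Upper coolant supply malfunctions=not → no input occurs → does not occur.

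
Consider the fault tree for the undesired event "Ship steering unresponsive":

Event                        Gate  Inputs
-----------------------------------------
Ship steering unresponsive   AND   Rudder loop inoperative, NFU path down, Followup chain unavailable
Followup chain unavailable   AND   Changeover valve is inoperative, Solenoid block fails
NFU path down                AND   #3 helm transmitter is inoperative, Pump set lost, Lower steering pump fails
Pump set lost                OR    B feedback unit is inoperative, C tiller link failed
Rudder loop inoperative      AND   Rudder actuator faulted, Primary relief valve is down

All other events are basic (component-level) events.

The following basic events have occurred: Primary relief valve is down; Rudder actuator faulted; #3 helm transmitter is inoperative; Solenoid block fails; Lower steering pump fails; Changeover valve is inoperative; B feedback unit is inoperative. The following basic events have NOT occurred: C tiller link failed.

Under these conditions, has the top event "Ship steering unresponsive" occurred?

Yes

Rudder loop inoperative [AND]: Rudder actuator faulted=occurs, Primary relief valve is down=occurs → all inputs occur → occurs.
Pump set lost [OR]: B feedback unit is inoperative=occurs, C tiller link failed=not → at least one input occurs → occurs.
NFU path down [AND]: #3 helm transmitter is inoperative=occurs, Pump set lost=occurs, Lower steering pump fails=occurs → all inputs occur → occurs.
Followup chain unavailable [AND]: Changeover valve is inoperative=occurs, Solenoid block fails=occurs → all inputs occur → occurs.
Ship steering unresponsive [AND]: Rudder loop inoperative=occurs, NFU path down=occurs, Followup chain unavailable=occurs → all inputs occur → occurs.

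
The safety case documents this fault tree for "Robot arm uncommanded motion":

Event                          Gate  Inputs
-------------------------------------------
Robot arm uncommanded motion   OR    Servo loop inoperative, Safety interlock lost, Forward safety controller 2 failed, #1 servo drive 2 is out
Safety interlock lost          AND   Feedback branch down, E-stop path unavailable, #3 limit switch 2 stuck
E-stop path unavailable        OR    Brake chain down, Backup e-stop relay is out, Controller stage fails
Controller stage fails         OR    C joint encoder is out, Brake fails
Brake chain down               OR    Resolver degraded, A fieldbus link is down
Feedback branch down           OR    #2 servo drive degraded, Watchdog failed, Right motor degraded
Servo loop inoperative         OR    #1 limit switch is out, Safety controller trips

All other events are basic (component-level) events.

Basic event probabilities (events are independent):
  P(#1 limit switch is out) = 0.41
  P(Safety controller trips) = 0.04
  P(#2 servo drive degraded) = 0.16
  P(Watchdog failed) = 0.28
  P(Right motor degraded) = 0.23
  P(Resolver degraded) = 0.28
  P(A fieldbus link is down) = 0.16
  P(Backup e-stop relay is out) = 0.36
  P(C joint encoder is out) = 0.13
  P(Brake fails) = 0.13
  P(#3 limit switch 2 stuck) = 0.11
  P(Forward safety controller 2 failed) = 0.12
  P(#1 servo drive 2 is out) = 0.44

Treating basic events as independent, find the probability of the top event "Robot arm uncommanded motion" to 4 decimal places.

P(Servo loop inoperative) [OR] = 1 − (1−0.41) × (1−0.04) = 0.433600
P(Feedback branch down) [OR] = 1 − (1−0.16) × (1−0.28) × (1−0.23) = 0.534304
P(Brake chain down) [OR] = 1 − (1−0.28) × (1−0.16) = 0.395200
P(Controller stage fails) [OR] = 1 − (1−0.13) × (1−0.13) = 0.243100
P(E-stop path unavailable) [OR] = 1 − (1−0.395200) × (1−0.36) × (1−0.243100) = 0.707025
P(Safety interlock lost) [AND] = 0.534304 × 0.707025 × 0.11 = 0.041554
P(Robot arm uncommanded motion) [OR] = 1 − (1−0.433600) × (1−0.041554) × (1−0.12) × (1−0.44) = 0.732477
Rounded to 4 decimal places: P(Robot arm uncommanded motion) ≈ 0.7325.

0.7325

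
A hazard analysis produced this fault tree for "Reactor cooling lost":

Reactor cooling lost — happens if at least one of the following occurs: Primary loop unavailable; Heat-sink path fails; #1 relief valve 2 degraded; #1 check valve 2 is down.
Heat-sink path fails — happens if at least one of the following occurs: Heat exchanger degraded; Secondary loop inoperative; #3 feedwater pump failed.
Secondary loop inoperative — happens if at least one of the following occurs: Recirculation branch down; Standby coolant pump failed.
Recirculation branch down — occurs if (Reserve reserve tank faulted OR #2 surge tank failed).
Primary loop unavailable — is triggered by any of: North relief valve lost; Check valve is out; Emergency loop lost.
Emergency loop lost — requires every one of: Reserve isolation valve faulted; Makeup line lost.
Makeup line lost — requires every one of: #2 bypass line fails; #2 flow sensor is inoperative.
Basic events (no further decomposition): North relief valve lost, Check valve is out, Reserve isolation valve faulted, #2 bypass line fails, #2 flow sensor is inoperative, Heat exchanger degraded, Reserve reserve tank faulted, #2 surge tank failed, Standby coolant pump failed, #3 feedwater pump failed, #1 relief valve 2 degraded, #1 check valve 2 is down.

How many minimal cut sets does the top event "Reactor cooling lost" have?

10

Makeup line lost [AND]: one cut set from each child combined → 1 × 1 = 1 cut set(s).
Emergency loop lost [AND]: one cut set from each child combined → 1 × 1 = 1 cut set(s).
Primary loop unavailable [OR]: union of children's cut sets → 3 cut set(s).
Recirculation branch down [OR]: union of children's cut sets → 2 cut set(s).
Secondary loop inoperative [OR]: union of children's cut sets → 3 cut set(s).
Heat-sink path fails [OR]: union of children's cut sets → 5 cut set(s).
Reactor cooling lost [OR]: union of children's cut sets → 10 cut set(s).
Minimal cut sets: {North relief valve lost}; {Check valve is out}; {#2 bypass line fails, #2 flow sensor is inoperative, Reserve isolation valve faulted}; {Heat exchanger degraded}; {Reserve reserve tank faulted}; {#2 surge tank failed}; {Standby coolant pump failed}; {#3 feedwater pump failed}; {#1 relief valve 2 degraded}; {#1 check valve 2 is down}.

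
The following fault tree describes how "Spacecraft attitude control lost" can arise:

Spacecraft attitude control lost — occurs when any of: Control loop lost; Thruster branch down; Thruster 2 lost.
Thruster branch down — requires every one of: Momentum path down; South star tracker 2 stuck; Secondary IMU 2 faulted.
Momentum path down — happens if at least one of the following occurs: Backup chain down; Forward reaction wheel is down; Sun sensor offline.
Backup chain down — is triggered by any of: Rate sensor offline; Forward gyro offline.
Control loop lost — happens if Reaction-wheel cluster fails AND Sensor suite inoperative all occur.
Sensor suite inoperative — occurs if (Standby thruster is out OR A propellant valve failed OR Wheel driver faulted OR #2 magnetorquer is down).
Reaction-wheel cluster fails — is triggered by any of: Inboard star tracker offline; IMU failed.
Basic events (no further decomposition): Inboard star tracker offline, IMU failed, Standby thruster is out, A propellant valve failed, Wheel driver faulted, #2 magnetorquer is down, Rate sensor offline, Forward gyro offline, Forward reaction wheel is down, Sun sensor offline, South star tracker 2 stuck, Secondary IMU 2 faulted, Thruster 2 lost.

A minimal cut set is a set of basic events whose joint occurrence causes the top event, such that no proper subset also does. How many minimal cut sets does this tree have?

Reaction-wheel cluster fails [OR]: union of children's cut sets → 2 cut set(s).
Sensor suite inoperative [OR]: union of children's cut sets → 4 cut set(s).
Control loop lost [AND]: one cut set from each child combined → 2 × 4 = 8 cut set(s).
Backup chain down [OR]: union of children's cut sets → 2 cut set(s).
Momentum path down [OR]: union of children's cut sets → 4 cut set(s).
Thruster branch down [AND]: one cut set from each child combined → 4 × 1 × 1 = 4 cut set(s).
Spacecraft attitude control lost [OR]: union of children's cut sets → 13 cut set(s).

13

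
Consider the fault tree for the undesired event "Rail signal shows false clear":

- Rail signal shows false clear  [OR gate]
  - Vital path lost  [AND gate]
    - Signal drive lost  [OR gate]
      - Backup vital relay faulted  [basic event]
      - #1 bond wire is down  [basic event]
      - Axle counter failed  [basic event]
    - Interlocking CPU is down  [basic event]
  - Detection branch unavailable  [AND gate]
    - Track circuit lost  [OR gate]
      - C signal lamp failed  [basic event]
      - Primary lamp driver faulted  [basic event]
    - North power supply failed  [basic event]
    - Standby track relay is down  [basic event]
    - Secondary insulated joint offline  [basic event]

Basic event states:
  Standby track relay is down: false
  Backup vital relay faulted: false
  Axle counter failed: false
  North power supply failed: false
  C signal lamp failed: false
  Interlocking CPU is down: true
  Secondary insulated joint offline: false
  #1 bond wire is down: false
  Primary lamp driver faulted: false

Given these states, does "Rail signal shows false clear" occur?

Signal drive lost [OR]: Backup vital relay faulted=not, #1 bond wire is down=not, Axle counter failed=not → no input occurs → does not occur.
Vital path lost [AND]: Signal drive lost=not, Interlocking CPU is down=occurs → not all inputs occur → does not occur.
Track circuit lost [OR]: C signal lamp failed=not, Primary lamp driver faulted=not → no input occurs → does not occur.
Detection branch unavailable [AND]: Track circuit lost=not, North power supply failed=not, Standby track relay is down=not, Secondary insulated joint offline=not → not all inputs occur → does not occur.
Rail signal shows false clear [OR]: Vital path lost=not, Detection branch unavailable=not → no input occurs → does not occur.

No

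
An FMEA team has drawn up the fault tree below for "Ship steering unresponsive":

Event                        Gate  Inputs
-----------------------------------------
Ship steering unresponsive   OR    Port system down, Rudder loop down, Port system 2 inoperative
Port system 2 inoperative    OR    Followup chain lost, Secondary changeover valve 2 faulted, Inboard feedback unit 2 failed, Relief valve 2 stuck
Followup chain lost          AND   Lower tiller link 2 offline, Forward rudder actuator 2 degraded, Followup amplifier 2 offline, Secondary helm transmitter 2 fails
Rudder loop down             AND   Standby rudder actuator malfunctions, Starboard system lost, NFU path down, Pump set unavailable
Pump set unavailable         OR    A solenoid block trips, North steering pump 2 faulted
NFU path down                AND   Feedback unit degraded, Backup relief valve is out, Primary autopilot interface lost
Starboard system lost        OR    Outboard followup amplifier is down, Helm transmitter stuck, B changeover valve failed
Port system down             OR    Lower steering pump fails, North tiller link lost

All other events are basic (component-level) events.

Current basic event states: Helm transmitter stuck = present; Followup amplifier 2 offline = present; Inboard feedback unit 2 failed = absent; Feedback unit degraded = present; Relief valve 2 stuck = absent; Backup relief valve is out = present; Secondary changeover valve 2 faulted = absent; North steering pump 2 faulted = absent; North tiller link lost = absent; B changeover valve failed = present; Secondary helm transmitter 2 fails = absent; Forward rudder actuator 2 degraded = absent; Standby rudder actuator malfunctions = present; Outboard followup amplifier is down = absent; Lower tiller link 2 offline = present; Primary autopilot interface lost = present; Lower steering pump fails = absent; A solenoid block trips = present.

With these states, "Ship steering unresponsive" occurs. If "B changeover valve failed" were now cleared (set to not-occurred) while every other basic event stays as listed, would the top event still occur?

Counterfactual: set "B changeover valve failed" to not occurred.
Port system down [OR]: Lower steering pump fails=not, North tiller link lost=not → no input occurs → does not occur.
Starboard system lost [OR]: Outboard followup amplifier is down=not, Helm transmitter stuck=occurs, B changeover valve failed=not → at least one input occurs → occurs.
NFU path down [AND]: Feedback unit degraded=occurs, Backup relief valve is out=occurs, Primary autopilot interface lost=occurs → all inputs occur → occurs.
Pump set unavailable [OR]: A solenoid block trips=occurs, North steering pump 2 faulted=not → at least one input occurs → occurs.
Rudder loop down [AND]: Standby rudder actuator malfunctions=occurs, Starboard system lost=occurs, NFU path down=occurs, Pump set unavailable=occurs → all inputs occur → occurs.
Followup chain lost [AND]: Lower tiller link 2 offline=occurs, Forward rudder actuator 2 degraded=not, Followup amplifier 2 offline=occurs, Secondary helm transmitter 2 fails=not → not all inputs occur → does not occur.
Port system 2 inoperative [OR]: Followup chain lost=not, Secondary changeover valve 2 faulted=not, Inboard feedback unit 2 failed=not, Relief valve 2 stuck=not → no input occurs → does not occur.
Ship steering unresponsive [OR]: Port system down=not, Rudder loop down=occurs, Port system 2 inoperative=not → at least one input occurs → occurs.

Yes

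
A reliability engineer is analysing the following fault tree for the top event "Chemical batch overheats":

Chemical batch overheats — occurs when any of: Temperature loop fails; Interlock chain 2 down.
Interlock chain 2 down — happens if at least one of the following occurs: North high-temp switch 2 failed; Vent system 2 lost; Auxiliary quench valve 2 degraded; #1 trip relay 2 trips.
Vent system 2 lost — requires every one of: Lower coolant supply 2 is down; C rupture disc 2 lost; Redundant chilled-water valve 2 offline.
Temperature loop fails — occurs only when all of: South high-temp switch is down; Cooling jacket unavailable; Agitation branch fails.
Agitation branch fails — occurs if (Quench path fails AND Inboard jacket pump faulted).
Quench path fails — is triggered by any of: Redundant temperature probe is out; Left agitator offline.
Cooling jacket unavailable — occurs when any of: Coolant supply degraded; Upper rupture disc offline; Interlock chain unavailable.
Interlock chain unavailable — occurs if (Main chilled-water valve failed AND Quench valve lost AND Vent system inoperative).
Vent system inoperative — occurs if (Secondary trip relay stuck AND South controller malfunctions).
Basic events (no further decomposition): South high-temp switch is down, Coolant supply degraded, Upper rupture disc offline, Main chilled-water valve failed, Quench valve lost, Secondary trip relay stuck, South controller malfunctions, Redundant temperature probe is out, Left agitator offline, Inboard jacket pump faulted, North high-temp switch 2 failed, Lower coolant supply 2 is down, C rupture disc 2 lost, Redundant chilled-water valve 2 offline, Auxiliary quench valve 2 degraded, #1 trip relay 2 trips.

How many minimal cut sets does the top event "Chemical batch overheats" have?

Vent system inoperative [AND]: one cut set from each child combined → 1 × 1 = 1 cut set(s).
Interlock chain unavailable [AND]: one cut set from each child combined → 1 × 1 × 1 = 1 cut set(s).
Cooling jacket unavailable [OR]: union of children's cut sets → 3 cut set(s).
Quench path fails [OR]: union of children's cut sets → 2 cut set(s).
Agitation branch fails [AND]: one cut set from each child combined → 2 × 1 = 2 cut set(s).
Temperature loop fails [AND]: one cut set from each child combined → 1 × 3 × 2 = 6 cut set(s).
Vent system 2 lost [AND]: one cut set from each child combined → 1 × 1 × 1 = 1 cut set(s).
Interlock chain 2 down [OR]: union of children's cut sets → 4 cut set(s).
Chemical batch overheats [OR]: union of children's cut sets → 10 cut set(s).
Minimal cut sets: {Coolant supply degraded, Inboard jacket pump faulted, Redundant temperature probe is out, South high-temp switch is down}; {Coolant supply degraded, Inboard jacket pump faulted, Left agitator offline, South high-temp switch is down}; {Inboard jacket pump faulted, Redundant temperature probe is out, South high-temp switch is down, Upper rupture disc offline}; {Inboard jacket pump faulted, Left agitator offline, South high-temp switch is down, Upper rupture disc offline}; {Inboard jacket pump faulted, Main chilled-water valve failed, Quench valve lost, Redundant temperature probe is out, Secondary trip relay stuck, South controller malfunctions, South high-temp switch is down}; {Inboard jacket pump faulted, Left agitator offline, Main chilled-water valve failed, Quench valve lost, Secondary trip relay stuck, South controller malfunctions, South high-temp switch is down}; {North high-temp switch 2 failed}; {C rupture disc 2 lost, Lower coolant supply 2 is down, Redundant chilled-water valve 2 offline}; {Auxiliary quench valve 2 degraded}; {#1 trip relay 2 trips}.

10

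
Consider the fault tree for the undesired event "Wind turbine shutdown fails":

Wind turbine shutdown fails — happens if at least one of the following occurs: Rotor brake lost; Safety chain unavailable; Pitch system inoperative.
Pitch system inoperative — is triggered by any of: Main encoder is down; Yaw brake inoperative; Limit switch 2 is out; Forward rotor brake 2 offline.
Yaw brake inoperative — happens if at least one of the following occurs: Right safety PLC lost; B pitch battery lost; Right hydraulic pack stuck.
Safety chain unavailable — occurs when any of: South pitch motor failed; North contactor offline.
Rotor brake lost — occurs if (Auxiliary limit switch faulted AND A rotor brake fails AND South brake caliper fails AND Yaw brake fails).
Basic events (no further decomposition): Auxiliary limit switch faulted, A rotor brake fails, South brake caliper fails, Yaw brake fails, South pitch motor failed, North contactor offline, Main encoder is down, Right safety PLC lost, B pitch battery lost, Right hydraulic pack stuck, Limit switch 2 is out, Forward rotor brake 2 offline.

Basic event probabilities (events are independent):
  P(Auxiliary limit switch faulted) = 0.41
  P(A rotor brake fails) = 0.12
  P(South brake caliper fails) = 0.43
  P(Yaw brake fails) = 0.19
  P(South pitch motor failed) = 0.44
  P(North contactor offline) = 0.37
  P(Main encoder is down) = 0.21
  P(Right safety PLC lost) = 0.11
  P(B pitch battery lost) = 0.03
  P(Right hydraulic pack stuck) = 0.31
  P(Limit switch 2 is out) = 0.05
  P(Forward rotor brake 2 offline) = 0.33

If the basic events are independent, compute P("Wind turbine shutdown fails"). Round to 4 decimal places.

0.8948

P(Rotor brake lost) [AND] = 0.41 × 0.12 × 0.43 × 0.19 = 0.004020
P(Safety chain unavailable) [OR] = 1 − (1−0.44) × (1−0.37) = 0.647200
P(Yaw brake inoperative) [OR] = 1 − (1−0.11) × (1−0.03) × (1−0.31) = 0.404323
P(Pitch system inoperative) [OR] = 1 − (1−0.21) × (1−0.404323) × (1−0.05) × (1−0.33) = 0.700473
P(Wind turbine shutdown fails) [OR] = 1 − (1−0.004020) × (1−0.647200) × (1−0.700473) = 0.894752
Rounded to 4 decimal places: P(Wind turbine shutdown fails) ≈ 0.8948.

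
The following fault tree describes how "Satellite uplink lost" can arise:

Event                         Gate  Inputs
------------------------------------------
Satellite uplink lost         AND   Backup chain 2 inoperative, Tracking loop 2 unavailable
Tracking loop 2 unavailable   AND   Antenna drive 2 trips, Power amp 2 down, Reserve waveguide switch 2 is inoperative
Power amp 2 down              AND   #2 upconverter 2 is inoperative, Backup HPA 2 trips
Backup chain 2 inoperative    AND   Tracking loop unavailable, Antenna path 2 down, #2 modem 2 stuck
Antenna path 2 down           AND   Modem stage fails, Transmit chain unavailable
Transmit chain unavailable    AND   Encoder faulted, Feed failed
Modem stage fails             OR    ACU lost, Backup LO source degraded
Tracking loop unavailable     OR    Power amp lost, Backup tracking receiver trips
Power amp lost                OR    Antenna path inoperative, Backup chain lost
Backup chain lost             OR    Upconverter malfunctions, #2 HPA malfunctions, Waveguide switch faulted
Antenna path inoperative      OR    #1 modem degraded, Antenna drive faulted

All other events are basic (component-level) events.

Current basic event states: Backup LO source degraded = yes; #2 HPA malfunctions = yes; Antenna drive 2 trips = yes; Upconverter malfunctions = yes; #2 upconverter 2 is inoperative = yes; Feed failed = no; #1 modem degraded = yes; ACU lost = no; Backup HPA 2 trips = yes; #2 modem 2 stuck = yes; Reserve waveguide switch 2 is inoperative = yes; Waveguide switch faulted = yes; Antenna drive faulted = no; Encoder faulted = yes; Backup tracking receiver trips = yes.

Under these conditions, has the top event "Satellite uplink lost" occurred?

No

Antenna path inoperative [OR]: #1 modem degraded=occurs, Antenna drive faulted=not → at least one input occurs → occurs.
Backup chain lost [OR]: Upconverter malfunctions=occurs, #2 HPA malfunctions=occurs, Waveguide switch faulted=occurs → at least one input occurs → occurs.
Power amp lost [OR]: Antenna path inoperative=occurs, Backup chain lost=occurs → at least one input occurs → occurs.
Tracking loop unavailable [OR]: Power amp lost=occurs, Backup tracking receiver trips=occurs → at least one input occurs → occurs.
Modem stage fails [OR]: ACU lost=not, Backup LO source degraded=occurs → at least one input occurs → occurs.
Transmit chain unavailable [AND]: Encoder faulted=occurs, Feed failed=not → not all inputs occur → does not occur.
Antenna path 2 down [AND]: Modem stage fails=occurs, Transmit chain unavailable=not → not all inputs occur → does not occur.
Backup chain 2 inoperative [AND]: Tracking loop unavailable=occurs, Antenna path 2 down=not, #2 modem 2 stuck=occurs → not all inputs occur → does not occur.
Power amp 2 down [AND]: #2 upconverter 2 is inoperative=occurs, Backup HPA 2 trips=occurs → all inputs occur → occurs.
Tracking loop 2 unavailable [AND]: Antenna drive 2 trips=occurs, Power amp 2 down=occurs, Reserve waveguide switch 2 is inoperative=occurs → all inputs occur → occurs.
Satellite uplink lost [AND]: Backup chain 2 inoperative=not, Tracking loop 2 unavailable=occurs → not all inputs occur → does not occur.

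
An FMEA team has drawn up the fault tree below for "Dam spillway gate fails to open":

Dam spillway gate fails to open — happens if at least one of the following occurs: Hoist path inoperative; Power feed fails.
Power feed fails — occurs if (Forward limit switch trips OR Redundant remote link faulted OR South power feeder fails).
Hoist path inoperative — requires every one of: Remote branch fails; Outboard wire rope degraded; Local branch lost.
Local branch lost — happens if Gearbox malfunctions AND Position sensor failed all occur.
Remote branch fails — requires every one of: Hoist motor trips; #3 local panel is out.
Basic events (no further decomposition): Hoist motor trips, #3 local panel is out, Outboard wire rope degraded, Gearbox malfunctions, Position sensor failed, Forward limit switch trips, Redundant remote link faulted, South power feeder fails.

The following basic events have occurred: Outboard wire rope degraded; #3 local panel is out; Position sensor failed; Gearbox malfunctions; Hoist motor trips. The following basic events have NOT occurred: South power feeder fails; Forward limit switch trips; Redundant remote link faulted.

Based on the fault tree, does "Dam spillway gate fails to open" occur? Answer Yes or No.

Yes

Remote branch fails [AND]: Hoist motor trips=occurs, #3 local panel is out=occurs → all inputs occur → occurs.
Local branch lost [AND]: Gearbox malfunctions=occurs, Position sensor failed=occurs → all inputs occur → occurs.
Hoist path inoperative [AND]: Remote branch fails=occurs, Outboard wire rope degraded=occurs, Local branch lost=occurs → all inputs occur → occurs.
Power feed fails [OR]: Forward limit switch trips=not, Redundant remote link faulted=not, South power feeder fails=not → no input occurs → does not occur.
Dam spillway gate fails to open [OR]: Hoist path inoperative=occurs, Power feed fails=not → at least one input occurs → occurs.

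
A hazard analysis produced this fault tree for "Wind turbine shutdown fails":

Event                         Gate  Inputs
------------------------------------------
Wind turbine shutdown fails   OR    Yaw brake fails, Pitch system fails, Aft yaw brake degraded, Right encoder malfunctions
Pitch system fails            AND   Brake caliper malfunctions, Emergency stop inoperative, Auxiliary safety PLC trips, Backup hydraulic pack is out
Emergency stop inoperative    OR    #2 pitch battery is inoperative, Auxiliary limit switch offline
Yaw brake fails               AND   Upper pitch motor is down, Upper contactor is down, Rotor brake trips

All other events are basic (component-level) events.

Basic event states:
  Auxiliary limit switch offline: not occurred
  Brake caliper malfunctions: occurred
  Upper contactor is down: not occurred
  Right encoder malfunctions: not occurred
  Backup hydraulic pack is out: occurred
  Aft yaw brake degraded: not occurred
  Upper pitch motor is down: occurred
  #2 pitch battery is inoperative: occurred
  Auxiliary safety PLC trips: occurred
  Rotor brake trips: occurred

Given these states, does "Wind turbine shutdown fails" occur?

Yes

Yaw brake fails [AND]: Upper pitch motor is down=occurs, Upper contactor is down=not, Rotor brake trips=occurs → not all inputs occur → does not occur.
Emergency stop inoperative [OR]: #2 pitch battery is inoperative=occurs, Auxiliary limit switch offline=not → at least one input occurs → occurs.
Pitch system fails [AND]: Brake caliper malfunctions=occurs, Emergency stop inoperative=occurs, Auxiliary safety PLC trips=occurs, Backup hydraulic pack is out=occurs → all inputs occur → occurs.
Wind turbine shutdown fails [OR]: Yaw brake fails=not, Pitch system fails=occurs, Aft yaw brake degraded=not, Right encoder malfunctions=not → at least one input occurs → occurs.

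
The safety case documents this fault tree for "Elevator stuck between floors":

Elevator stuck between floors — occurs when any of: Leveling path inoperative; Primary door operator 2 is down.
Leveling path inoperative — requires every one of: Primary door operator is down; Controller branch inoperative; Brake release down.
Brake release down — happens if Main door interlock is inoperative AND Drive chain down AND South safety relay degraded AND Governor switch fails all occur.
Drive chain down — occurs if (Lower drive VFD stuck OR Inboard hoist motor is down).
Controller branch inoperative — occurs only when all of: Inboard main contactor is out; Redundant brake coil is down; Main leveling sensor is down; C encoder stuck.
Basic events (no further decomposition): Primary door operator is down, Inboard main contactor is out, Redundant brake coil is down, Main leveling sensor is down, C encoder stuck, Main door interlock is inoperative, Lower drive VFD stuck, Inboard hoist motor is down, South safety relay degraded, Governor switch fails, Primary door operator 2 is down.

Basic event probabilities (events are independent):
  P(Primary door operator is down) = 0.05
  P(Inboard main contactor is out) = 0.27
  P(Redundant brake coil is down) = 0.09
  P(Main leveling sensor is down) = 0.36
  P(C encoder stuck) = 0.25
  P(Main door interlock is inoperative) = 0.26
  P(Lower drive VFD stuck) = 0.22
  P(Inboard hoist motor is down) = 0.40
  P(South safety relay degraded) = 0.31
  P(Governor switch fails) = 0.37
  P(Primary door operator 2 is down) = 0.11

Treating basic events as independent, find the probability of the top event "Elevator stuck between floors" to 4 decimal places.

0.1100

P(Controller branch inoperative) [AND] = 0.27 × 0.09 × 0.36 × 0.25 = 0.002187
P(Drive chain down) [OR] = 1 − (1−0.22) × (1−0.40) = 0.532000
P(Brake release down) [AND] = 0.26 × 0.532000 × 0.31 × 0.37 = 0.015865
P(Leveling path inoperative) [AND] = 0.05 × 0.002187 × 0.015865 = 0.000002
P(Elevator stuck between floors) [OR] = 1 − (1−0.000002) × (1−0.11) = 0.110002
Rounded to 4 decimal places: P(Elevator stuck between floors) ≈ 0.1100.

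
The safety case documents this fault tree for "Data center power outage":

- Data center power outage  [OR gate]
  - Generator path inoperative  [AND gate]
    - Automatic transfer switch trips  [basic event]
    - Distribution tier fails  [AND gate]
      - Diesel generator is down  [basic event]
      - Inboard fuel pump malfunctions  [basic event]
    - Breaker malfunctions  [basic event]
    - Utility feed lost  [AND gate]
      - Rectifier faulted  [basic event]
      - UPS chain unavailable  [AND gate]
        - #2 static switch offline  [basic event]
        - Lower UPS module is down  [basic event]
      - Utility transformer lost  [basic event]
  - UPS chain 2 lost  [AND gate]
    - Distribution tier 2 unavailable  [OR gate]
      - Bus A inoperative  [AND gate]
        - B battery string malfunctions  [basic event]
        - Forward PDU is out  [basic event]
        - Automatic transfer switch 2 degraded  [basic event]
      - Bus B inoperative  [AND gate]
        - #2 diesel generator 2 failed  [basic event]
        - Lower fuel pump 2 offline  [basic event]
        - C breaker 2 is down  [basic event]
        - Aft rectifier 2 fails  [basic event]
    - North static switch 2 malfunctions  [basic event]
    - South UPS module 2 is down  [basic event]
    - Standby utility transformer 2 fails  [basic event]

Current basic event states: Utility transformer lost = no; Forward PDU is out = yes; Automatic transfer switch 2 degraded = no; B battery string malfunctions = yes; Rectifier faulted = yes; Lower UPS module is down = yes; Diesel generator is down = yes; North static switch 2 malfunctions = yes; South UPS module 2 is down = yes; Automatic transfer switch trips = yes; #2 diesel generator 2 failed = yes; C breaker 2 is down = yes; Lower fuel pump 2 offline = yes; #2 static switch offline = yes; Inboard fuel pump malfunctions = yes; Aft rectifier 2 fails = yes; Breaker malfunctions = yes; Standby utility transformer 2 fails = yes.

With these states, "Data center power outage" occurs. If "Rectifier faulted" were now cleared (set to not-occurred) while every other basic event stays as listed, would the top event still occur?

Yes

Counterfactual: set "Rectifier faulted" to not occurred.
Distribution tier fails [AND]: Diesel generator is down=occurs, Inboard fuel pump malfunctions=occurs → all inputs occur → occurs.
UPS chain unavailable [AND]: #2 static switch offline=occurs, Lower UPS module is down=occurs → all inputs occur → occurs.
Utility feed lost [AND]: Rectifier faulted=not, UPS chain unavailable=occurs, Utility transformer lost=not → not all inputs occur → does not occur.
Generator path inoperative [AND]: Automatic transfer switch trips=occurs, Distribution tier fails=occurs, Breaker malfunctions=occurs, Utility feed lost=not → not all inputs occur → does not occur.
Bus A inoperative [AND]: B battery string malfunctions=occurs, Forward PDU is out=occurs, Automatic transfer switch 2 degraded=not → not all inputs occur → does not occur.
Bus B inoperative [AND]: #2 diesel generator 2 failed=occurs, Lower fuel pump 2 offline=occurs, C breaker 2 is down=occurs, Aft rectifier 2 fails=occurs → all inputs occur → occurs.
Distribution tier 2 unavailable [OR]: Bus A inoperative=not, Bus B inoperative=occurs → at least one input occurs → occurs.
UPS chain 2 lost [AND]: Distribution tier 2 unavailable=occurs, North static switch 2 malfunctions=occurs, South UPS module 2 is down=occurs, Standby utility transformer 2 fails=occurs → all inputs occur → occurs.
Data center power outage [OR]: Generator path inoperative=not, UPS chain 2 lost=occurs → at least one input occurs → occurs.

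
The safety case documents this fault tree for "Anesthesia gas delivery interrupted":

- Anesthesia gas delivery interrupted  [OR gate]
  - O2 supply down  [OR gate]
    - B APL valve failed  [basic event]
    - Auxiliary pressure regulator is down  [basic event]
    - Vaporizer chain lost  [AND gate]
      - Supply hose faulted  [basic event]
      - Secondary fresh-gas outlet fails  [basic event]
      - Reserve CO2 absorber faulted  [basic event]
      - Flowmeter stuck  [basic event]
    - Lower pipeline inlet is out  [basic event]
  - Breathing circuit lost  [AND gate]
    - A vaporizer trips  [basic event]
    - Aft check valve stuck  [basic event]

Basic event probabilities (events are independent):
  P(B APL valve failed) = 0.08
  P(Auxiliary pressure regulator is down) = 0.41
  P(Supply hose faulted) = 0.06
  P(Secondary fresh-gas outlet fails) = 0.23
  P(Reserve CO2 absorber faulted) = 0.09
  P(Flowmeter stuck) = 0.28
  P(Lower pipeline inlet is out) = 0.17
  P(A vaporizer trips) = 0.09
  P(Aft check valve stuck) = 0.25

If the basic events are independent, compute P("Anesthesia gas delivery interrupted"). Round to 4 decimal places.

P(Vaporizer chain lost) [AND] = 0.06 × 0.23 × 0.09 × 0.28 = 0.000348
P(O2 supply down) [OR] = 1 − (1−0.08) × (1−0.41) × (1−0.000348) × (1−0.17) = 0.549633
P(Breathing circuit lost) [AND] = 0.09 × 0.25 = 0.022500
P(Anesthesia gas delivery interrupted) [OR] = 1 − (1−0.549633) × (1−0.022500) = 0.559766
Rounded to 4 decimal places: P(Anesthesia gas delivery interrupted) ≈ 0.5598.

0.5598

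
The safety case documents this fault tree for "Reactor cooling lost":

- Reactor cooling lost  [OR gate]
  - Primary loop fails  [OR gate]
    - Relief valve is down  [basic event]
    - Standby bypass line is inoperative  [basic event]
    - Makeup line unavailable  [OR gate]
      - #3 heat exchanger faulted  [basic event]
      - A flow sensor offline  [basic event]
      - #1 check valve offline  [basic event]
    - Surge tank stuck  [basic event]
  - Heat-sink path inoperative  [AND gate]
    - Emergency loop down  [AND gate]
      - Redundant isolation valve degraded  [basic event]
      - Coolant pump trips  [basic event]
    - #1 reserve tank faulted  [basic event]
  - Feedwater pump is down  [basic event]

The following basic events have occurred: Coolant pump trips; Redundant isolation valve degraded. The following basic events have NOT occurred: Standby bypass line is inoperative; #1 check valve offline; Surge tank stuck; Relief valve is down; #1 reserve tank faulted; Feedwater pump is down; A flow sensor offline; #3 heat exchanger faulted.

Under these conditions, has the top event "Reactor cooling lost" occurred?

No

Makeup line unavailable [OR]: #3 heat exchanger faulted=not, A flow sensor offline=not, #1 check valve offline=not → no input occurs → does not occur.
Primary loop fails [OR]: Relief valve is down=not, Standby bypass line is inoperative=not, Makeup line unavailable=not, Surge tank stuck=not → no input occurs → does not occur.
Emergency loop down [AND]: Redundant isolation valve degraded=occurs, Coolant pump trips=occurs → all inputs occur → occurs.
Heat-sink path inoperative [AND]: Emergency loop down=occurs, #1 reserve tank faulted=not → not all inputs occur → does not occur.
Reactor cooling lost [OR]: Primary loop fails=not, Heat-sink path inoperative=not, Feedwater pump is down=not → no input occurs → does not occur.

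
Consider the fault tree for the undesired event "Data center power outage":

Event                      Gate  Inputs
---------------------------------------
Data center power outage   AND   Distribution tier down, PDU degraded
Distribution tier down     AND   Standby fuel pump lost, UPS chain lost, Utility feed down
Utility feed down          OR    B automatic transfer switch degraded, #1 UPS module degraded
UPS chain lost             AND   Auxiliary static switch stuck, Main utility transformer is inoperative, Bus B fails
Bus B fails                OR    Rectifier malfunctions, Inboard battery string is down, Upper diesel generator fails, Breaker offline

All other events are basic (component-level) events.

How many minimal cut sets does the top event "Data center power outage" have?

8

Bus B fails [OR]: union of children's cut sets → 4 cut set(s).
UPS chain lost [AND]: one cut set from each child combined → 1 × 1 × 4 = 4 cut set(s).
Utility feed down [OR]: union of children's cut sets → 2 cut set(s).
Distribution tier down [AND]: one cut set from each child combined → 1 × 4 × 2 = 8 cut set(s).
Data center power outage [AND]: one cut set from each child combined → 8 × 1 = 8 cut set(s).
Minimal cut sets: {Auxiliary static switch stuck, B automatic transfer switch degraded, Main utility transformer is inoperative, PDU degraded, Rectifier malfunctions, Standby fuel pump lost}; {#1 UPS module degraded, Auxiliary static switch stuck, Main utility transformer is inoperative, PDU degraded, Rectifier malfunctions, Standby fuel pump lost}; {Auxiliary static switch stuck, B automatic transfer switch degraded, Inboard battery string is down, Main utility transformer is inoperative, PDU degraded, Standby fuel pump lost}; {#1 UPS module degraded, Auxiliary static switch stuck, Inboard battery string is down, Main utility transformer is inoperative, PDU degraded, Standby fuel pump lost}; {Auxiliary static switch stuck, B automatic transfer switch degraded, Main utility transformer is inoperative, PDU degraded, Standby fuel pump lost, Upper diesel generator fails}; {#1 UPS module degraded, Auxiliary static switch stuck, Main utility transformer is inoperative, PDU degraded, Standby fuel pump lost, Upper diesel generator fails}; {Auxiliary static switch stuck, B automatic transfer switch degraded, Breaker offline, Main utility transformer is inoperative, PDU degraded, Standby fuel pump lost}; {#1 UPS module degraded, Auxiliary static switch stuck, Breaker offline, Main utility transformer is inoperative, PDU degraded, Standby fuel pump lost}.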